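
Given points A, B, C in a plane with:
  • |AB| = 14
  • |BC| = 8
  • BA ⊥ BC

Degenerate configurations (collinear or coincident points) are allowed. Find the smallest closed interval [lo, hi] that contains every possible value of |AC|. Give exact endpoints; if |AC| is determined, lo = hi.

|AC| = 2·√(65)  (≈ 16.1245)

|AB| ∈ {14}
|BC| ∈ {8}
|AC| ∈ {2·√(65)}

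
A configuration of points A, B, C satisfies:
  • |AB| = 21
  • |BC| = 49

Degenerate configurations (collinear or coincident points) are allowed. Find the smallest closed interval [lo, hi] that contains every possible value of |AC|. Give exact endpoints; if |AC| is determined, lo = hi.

|AC| ∈ [28, 70]  (≈ [28.0000, 70.0000])

|AB| ∈ {21}
|BC| ∈ {49}
|AC| ∈ [28, 70]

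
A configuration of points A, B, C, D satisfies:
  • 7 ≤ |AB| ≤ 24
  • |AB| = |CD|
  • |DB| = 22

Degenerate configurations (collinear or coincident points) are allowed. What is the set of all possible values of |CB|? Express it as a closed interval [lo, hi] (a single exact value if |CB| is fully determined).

|CB| ∈ [0, 46]  (≈ [0.0000, 46.0000])

|AB| ∈ [7, 24]
|BD| ∈ {22}
|CD| ∈ [7, 24]
|AD| ∈ [0, 46]
|BC| ∈ [0, 46]
|AC| ∈ [0, 70]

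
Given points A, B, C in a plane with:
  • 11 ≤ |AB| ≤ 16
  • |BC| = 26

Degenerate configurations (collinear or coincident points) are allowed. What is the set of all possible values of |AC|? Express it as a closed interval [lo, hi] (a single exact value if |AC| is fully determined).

|AC| ∈ [10, 42]  (≈ [10.0000, 42.0000])

|AB| ∈ [11, 16]
|BC| ∈ {26}
|AC| ∈ [10, 42]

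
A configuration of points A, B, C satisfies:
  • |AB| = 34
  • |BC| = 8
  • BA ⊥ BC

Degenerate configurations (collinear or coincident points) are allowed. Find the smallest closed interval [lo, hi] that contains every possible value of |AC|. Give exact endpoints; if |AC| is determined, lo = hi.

|AC| = 2·√(305)  (≈ 34.9285)

|AB| ∈ {34}
|BC| ∈ {8}
|AC| ∈ {2·√(305)}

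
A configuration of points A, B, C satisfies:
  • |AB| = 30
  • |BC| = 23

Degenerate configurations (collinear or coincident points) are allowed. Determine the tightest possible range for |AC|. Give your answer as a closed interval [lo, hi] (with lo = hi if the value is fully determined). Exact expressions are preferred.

|AC| ∈ [7, 53]  (≈ [7.0000, 53.0000])

|AB| ∈ {30}
|BC| ∈ {23}
|AC| ∈ [7, 53]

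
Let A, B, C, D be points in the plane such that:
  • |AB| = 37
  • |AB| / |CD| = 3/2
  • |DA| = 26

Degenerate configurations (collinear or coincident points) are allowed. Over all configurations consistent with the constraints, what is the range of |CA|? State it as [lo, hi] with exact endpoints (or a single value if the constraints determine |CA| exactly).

|CA| ∈ [4/3, 152/3]  (≈ [1.3333, 50.6667])

|AB| ∈ {37}
|AD| ∈ {26}
|CD| ∈ {74/3}
|BD| ∈ [11, 63]
|AC| ∈ [4/3, 152/3]
|BC| ∈ [0, 263/3]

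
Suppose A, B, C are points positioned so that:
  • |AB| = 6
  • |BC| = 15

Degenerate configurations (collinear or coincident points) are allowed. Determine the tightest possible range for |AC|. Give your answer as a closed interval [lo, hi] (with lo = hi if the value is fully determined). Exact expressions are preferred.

|AB| ∈ {6}
|BC| ∈ {15}
|AC| ∈ [9, 21]

|AC| ∈ [9, 21]  (≈ [9.0000, 21.0000])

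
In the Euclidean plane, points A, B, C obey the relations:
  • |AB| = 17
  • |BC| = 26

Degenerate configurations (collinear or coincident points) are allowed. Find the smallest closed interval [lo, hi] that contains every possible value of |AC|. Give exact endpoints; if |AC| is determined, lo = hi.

|AB| ∈ {17}
|BC| ∈ {26}
|AC| ∈ [9, 43]

|AC| ∈ [9, 43]  (≈ [9.0000, 43.0000])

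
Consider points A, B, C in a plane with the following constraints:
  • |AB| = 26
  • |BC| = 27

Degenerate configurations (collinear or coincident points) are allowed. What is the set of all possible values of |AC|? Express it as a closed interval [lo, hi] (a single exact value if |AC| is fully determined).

|AB| ∈ {26}
|BC| ∈ {27}
|AC| ∈ [1, 53]

|AC| ∈ [1, 53]  (≈ [1.0000, 53.0000])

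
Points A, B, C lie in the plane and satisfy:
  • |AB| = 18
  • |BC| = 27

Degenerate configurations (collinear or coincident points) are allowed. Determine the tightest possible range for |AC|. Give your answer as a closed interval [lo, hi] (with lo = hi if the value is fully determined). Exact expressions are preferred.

|AB| ∈ {18}
|BC| ∈ {27}
|AC| ∈ [9, 45]

|AC| ∈ [9, 45]  (≈ [9.0000, 45.0000])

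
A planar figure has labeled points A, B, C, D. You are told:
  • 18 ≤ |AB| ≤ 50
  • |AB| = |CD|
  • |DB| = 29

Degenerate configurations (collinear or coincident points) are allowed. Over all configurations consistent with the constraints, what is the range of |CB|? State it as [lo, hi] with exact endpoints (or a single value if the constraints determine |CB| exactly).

|CB| ∈ [0, 79]  (≈ [0.0000, 79.0000])

|AB| ∈ [18, 50]
|BD| ∈ {29}
|CD| ∈ [18, 50]
|AD| ∈ [0, 79]
|BC| ∈ [0, 79]
|AC| ∈ [0, 129]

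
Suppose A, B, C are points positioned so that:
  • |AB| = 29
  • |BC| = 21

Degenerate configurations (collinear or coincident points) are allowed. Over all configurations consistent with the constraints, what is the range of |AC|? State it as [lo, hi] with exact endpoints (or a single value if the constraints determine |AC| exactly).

|AB| ∈ {29}
|BC| ∈ {21}
|AC| ∈ [8, 50]

|AC| ∈ [8, 50]  (≈ [8.0000, 50.0000])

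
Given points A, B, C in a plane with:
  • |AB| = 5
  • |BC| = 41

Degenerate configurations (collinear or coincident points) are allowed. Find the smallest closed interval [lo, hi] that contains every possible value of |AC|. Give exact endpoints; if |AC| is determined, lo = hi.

|AB| ∈ {5}
|BC| ∈ {41}
|AC| ∈ [36, 46]

|AC| ∈ [36, 46]  (≈ [36.0000, 46.0000])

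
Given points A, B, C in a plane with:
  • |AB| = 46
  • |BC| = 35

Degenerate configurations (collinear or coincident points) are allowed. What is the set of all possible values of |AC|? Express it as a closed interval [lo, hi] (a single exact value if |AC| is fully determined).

|AB| ∈ {46}
|BC| ∈ {35}
|AC| ∈ [11, 81]

|AC| ∈ [11, 81]  (≈ [11.0000, 81.0000])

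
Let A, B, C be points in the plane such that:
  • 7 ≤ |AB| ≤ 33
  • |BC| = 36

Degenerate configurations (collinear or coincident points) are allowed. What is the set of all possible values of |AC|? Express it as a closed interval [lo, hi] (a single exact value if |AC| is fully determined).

|AB| ∈ [7, 33]
|BC| ∈ {36}
|AC| ∈ [3, 69]

|AC| ∈ [3, 69]  (≈ [3.0000, 69.0000])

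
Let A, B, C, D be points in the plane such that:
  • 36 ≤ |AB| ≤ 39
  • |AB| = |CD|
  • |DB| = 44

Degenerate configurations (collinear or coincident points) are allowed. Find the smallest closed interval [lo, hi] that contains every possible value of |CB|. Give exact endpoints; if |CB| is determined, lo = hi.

|AB| ∈ [36, 39]
|BD| ∈ {44}
|CD| ∈ [36, 39]
|AD| ∈ [5, 83]
|BC| ∈ [5, 83]
|AC| ∈ [0, 122]

|CB| ∈ [5, 83]  (≈ [5.0000, 83.0000])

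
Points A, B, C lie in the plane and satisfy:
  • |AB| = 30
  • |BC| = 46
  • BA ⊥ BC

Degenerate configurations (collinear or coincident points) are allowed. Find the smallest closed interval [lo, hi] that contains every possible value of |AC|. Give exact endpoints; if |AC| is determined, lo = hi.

|AB| ∈ {30}
|BC| ∈ {46}
|AC| ∈ {2·√(754)}

|AC| = 2·√(754)  (≈ 54.9181)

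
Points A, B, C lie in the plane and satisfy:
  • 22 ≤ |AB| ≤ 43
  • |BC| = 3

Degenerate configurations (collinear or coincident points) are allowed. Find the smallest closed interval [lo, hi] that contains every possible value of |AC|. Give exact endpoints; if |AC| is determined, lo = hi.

|AB| ∈ [22, 43]
|BC| ∈ {3}
|AC| ∈ [19, 46]

|AC| ∈ [19, 46]  (≈ [19.0000, 46.0000])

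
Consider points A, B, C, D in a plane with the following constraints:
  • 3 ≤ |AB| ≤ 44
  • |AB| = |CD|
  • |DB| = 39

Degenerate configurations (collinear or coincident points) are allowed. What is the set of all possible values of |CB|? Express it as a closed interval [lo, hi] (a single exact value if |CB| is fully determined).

|AB| ∈ [3, 44]
|BD| ∈ {39}
|CD| ∈ [3, 44]
|AD| ∈ [0, 83]
|BC| ∈ [0, 83]
|AC| ∈ [0, 127]

|CB| ∈ [0, 83]  (≈ [0.0000, 83.0000])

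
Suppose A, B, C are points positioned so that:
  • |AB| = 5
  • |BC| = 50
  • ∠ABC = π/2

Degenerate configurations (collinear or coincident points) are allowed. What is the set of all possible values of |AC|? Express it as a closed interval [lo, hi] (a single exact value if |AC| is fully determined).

|AB| ∈ {5}
|BC| ∈ {50}
|AC| ∈ {5·√(101)}

|AC| = 5·√(101)  (≈ 50.2494)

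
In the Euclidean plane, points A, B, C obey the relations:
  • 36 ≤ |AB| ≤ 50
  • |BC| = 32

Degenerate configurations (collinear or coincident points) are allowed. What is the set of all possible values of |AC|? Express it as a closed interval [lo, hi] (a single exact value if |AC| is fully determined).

|AC| ∈ [4, 82]  (≈ [4.0000, 82.0000])

|AB| ∈ [36, 50]
|BC| ∈ {32}
|AC| ∈ [4, 82]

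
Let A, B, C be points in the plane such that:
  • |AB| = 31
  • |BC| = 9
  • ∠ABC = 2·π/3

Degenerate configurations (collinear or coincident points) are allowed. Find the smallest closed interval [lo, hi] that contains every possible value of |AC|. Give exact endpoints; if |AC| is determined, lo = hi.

|AB| ∈ {31}
|BC| ∈ {9}
|AC| ∈ {√(1321)}

|AC| = √(1321)  (≈ 36.3456)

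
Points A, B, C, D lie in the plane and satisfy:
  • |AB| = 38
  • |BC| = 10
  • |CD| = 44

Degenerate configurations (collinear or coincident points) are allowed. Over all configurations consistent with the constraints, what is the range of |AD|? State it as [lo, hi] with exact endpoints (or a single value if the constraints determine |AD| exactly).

|AB| ∈ {38}
|BC| ∈ {10}
|CD| ∈ {44}
|AC| ∈ [28, 48]
|BD| ∈ [34, 54]
|AD| ∈ [0, 92]

|AD| ∈ [0, 92]  (≈ [0.0000, 92.0000])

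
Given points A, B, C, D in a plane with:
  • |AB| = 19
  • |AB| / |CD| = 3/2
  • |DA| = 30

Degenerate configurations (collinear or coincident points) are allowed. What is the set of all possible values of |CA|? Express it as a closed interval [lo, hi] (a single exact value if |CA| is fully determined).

|CA| ∈ [52/3, 128/3]  (≈ [17.3333, 42.6667])

|AB| ∈ {19}
|AD| ∈ {30}
|CD| ∈ {38/3}
|BD| ∈ [11, 49]
|AC| ∈ [52/3, 128/3]
|BC| ∈ [0, 185/3]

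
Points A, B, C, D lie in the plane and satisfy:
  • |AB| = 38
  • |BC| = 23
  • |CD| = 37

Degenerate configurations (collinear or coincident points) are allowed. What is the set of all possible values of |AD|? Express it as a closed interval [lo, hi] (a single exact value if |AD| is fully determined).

|AD| ∈ [0, 98]  (≈ [0.0000, 98.0000])

|AB| ∈ {38}
|BC| ∈ {23}
|CD| ∈ {37}
|AC| ∈ [15, 61]
|BD| ∈ [14, 60]
|AD| ∈ [0, 98]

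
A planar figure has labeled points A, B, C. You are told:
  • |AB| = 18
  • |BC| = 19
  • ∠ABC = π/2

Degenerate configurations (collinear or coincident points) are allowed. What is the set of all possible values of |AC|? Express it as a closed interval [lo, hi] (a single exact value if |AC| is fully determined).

|AB| ∈ {18}
|BC| ∈ {19}
|AC| ∈ {√(685)}

|AC| = √(685)  (≈ 26.1725)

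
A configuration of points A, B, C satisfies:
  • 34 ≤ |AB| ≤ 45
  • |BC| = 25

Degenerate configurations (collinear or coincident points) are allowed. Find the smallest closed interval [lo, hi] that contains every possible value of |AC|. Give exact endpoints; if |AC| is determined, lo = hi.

|AB| ∈ [34, 45]
|BC| ∈ {25}
|AC| ∈ [9, 70]

|AC| ∈ [9, 70]  (≈ [9.0000, 70.0000])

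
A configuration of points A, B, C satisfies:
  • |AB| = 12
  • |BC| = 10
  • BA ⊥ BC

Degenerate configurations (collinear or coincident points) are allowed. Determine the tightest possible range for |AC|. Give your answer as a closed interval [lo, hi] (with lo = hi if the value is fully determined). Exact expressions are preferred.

|AC| = 2·√(61)  (≈ 15.6205)

|AB| ∈ {12}
|BC| ∈ {10}
|AC| ∈ {2·√(61)}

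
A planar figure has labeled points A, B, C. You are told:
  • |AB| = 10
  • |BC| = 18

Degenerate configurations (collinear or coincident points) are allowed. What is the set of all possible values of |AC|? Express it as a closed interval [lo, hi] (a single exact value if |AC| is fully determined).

|AB| ∈ {10}
|BC| ∈ {18}
|AC| ∈ [8, 28]

|AC| ∈ [8, 28]  (≈ [8.0000, 28.0000])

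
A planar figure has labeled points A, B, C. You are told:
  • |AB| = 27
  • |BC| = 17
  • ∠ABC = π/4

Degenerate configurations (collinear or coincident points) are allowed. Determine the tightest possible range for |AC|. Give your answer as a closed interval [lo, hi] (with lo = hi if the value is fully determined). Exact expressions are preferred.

|AC| = √(1018 - 459·√(2))  (≈ 19.2061)

|AB| ∈ {27}
|BC| ∈ {17}
|AC| ∈ {√(1018 - 459·√(2))}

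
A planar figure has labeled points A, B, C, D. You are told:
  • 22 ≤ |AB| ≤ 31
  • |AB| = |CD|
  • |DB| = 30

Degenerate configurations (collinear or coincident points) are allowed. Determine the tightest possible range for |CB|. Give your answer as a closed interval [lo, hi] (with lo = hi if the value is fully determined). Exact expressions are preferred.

|AB| ∈ [22, 31]
|BD| ∈ {30}
|CD| ∈ [22, 31]
|AD| ∈ [0, 61]
|BC| ∈ [0, 61]
|AC| ∈ [0, 92]

|CB| ∈ [0, 61]  (≈ [0.0000, 61.0000])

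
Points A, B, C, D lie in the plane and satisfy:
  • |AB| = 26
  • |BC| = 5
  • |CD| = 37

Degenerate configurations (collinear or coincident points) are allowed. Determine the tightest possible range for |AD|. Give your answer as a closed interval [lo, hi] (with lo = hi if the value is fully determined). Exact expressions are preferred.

|AD| ∈ [6, 68]  (≈ [6.0000, 68.0000])

|AB| ∈ {26}
|BC| ∈ {5}
|CD| ∈ {37}
|AC| ∈ [21, 31]
|BD| ∈ [32, 42]
|AD| ∈ [6, 68]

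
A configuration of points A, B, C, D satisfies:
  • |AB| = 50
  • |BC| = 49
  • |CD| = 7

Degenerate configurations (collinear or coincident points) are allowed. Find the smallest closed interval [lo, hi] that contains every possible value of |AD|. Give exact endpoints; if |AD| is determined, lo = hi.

|AB| ∈ {50}
|BC| ∈ {49}
|CD| ∈ {7}
|AC| ∈ [1, 99]
|BD| ∈ [42, 56]
|AD| ∈ [0, 106]

|AD| ∈ [0, 106]  (≈ [0.0000, 106.0000])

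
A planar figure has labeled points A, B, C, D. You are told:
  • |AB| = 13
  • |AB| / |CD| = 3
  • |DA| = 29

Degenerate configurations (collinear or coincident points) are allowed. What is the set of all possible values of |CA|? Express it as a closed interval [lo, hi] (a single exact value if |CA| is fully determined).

|CA| ∈ [74/3, 100/3]  (≈ [24.6667, 33.3333])

|AB| ∈ {13}
|AD| ∈ {29}
|CD| ∈ {13/3}
|BD| ∈ [16, 42]
|AC| ∈ [74/3, 100/3]
|BC| ∈ [35/3, 139/3]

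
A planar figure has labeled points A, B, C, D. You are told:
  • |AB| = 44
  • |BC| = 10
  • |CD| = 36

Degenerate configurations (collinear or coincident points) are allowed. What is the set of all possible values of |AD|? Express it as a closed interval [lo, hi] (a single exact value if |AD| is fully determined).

|AD| ∈ [0, 90]  (≈ [0.0000, 90.0000])

|AB| ∈ {44}
|BC| ∈ {10}
|CD| ∈ {36}
|AC| ∈ [34, 54]
|BD| ∈ [26, 46]
|AD| ∈ [0, 90]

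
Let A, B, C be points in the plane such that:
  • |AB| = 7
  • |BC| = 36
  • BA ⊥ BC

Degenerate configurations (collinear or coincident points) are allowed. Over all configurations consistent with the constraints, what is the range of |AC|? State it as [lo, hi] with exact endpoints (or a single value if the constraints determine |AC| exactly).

|AB| ∈ {7}
|BC| ∈ {36}
|AC| ∈ {√(1345)}

|AC| = √(1345)  (≈ 36.6742)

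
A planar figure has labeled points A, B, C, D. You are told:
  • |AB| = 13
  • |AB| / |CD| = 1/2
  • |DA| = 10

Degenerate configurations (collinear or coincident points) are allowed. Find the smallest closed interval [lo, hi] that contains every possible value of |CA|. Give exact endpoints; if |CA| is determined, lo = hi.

|AB| ∈ {13}
|AD| ∈ {10}
|CD| ∈ {26}
|BD| ∈ [3, 23]
|AC| ∈ [16, 36]
|BC| ∈ [3, 49]

|CA| ∈ [16, 36]  (≈ [16.0000, 36.0000])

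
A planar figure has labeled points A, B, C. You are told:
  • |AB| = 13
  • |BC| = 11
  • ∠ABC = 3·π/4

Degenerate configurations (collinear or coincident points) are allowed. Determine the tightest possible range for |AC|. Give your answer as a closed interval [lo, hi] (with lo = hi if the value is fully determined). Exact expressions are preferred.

|AC| = √(143·√(2) + 290)  (≈ 22.1863)

|AB| ∈ {13}
|BC| ∈ {11}
|AC| ∈ {√(143·√(2) + 290)}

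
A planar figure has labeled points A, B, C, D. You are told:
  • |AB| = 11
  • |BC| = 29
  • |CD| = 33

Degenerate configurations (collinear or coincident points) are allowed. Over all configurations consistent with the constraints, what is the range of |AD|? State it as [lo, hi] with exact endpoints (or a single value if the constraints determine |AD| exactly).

|AD| ∈ [0, 73]  (≈ [0.0000, 73.0000])

|AB| ∈ {11}
|BC| ∈ {29}
|CD| ∈ {33}
|AC| ∈ [18, 40]
|BD| ∈ [4, 62]
|AD| ∈ [0, 73]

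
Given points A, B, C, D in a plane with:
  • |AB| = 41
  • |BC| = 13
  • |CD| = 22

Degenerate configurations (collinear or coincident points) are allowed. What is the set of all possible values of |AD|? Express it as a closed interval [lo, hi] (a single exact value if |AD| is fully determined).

|AD| ∈ [6, 76]  (≈ [6.0000, 76.0000])

|AB| ∈ {41}
|BC| ∈ {13}
|CD| ∈ {22}
|AC| ∈ [28, 54]
|BD| ∈ [9, 35]
|AD| ∈ [6, 76]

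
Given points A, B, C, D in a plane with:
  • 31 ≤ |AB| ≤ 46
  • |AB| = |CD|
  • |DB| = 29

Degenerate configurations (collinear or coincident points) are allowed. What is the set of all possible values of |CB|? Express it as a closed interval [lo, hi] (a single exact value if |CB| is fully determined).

|AB| ∈ [31, 46]
|BD| ∈ {29}
|CD| ∈ [31, 46]
|AD| ∈ [2, 75]
|BC| ∈ [2, 75]
|AC| ∈ [0, 121]

|CB| ∈ [2, 75]  (≈ [2.0000, 75.0000])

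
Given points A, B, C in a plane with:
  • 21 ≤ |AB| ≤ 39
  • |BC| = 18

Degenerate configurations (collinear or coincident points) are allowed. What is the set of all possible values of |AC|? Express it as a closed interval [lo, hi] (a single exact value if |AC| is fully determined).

|AC| ∈ [3, 57]  (≈ [3.0000, 57.0000])

|AB| ∈ [21, 39]
|BC| ∈ {18}
|AC| ∈ [3, 57]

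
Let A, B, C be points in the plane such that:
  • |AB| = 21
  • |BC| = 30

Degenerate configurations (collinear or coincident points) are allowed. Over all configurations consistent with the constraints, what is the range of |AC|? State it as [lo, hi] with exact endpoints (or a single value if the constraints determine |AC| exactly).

|AC| ∈ [9, 51]  (≈ [9.0000, 51.0000])

|AB| ∈ {21}
|BC| ∈ {30}
|AC| ∈ [9, 51]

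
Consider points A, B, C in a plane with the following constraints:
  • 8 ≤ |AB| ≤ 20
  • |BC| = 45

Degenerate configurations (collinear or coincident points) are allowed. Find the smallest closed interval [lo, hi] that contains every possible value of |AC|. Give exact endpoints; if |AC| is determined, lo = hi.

|AC| ∈ [25, 65]  (≈ [25.0000, 65.0000])

|AB| ∈ [8, 20]
|BC| ∈ {45}
|AC| ∈ [25, 65]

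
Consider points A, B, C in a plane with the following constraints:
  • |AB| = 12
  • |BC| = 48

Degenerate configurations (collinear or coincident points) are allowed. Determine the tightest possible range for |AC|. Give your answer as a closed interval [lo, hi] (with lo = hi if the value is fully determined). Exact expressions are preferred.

|AC| ∈ [36, 60]  (≈ [36.0000, 60.0000])

|AB| ∈ {12}
|BC| ∈ {48}
|AC| ∈ [36, 60]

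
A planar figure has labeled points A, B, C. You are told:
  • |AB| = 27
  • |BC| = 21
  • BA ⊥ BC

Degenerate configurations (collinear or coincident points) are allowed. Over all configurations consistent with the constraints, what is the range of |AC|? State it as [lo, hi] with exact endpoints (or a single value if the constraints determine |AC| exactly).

|AC| = 3·√(130)  (≈ 34.2053)

|AB| ∈ {27}
|BC| ∈ {21}
|AC| ∈ {3·√(130)}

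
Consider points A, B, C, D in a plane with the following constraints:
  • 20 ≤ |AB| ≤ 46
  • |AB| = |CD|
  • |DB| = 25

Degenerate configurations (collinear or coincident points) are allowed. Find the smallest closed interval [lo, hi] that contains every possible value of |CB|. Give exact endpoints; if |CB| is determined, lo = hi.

|CB| ∈ [0, 71]  (≈ [0.0000, 71.0000])

|AB| ∈ [20, 46]
|BD| ∈ {25}
|CD| ∈ [20, 46]
|AD| ∈ [0, 71]
|BC| ∈ [0, 71]
|AC| ∈ [0, 117]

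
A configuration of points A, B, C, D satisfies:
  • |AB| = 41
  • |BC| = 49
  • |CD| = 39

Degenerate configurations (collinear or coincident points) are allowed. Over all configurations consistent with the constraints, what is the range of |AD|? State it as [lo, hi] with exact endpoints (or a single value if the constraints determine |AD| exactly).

|AB| ∈ {41}
|BC| ∈ {49}
|CD| ∈ {39}
|AC| ∈ [8, 90]
|BD| ∈ [10, 88]
|AD| ∈ [0, 129]

|AD| ∈ [0, 129]  (≈ [0.0000, 129.0000])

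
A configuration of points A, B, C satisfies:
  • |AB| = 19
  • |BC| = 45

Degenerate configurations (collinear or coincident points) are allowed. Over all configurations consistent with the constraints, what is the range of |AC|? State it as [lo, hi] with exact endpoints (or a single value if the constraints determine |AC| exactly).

|AB| ∈ {19}
|BC| ∈ {45}
|AC| ∈ [26, 64]

|AC| ∈ [26, 64]  (≈ [26.0000, 64.0000])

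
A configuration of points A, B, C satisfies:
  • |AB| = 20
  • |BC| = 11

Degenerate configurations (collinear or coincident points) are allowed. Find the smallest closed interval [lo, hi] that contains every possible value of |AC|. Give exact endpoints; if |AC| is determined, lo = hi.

|AB| ∈ {20}
|BC| ∈ {11}
|AC| ∈ [9, 31]

|AC| ∈ [9, 31]  (≈ [9.0000, 31.0000])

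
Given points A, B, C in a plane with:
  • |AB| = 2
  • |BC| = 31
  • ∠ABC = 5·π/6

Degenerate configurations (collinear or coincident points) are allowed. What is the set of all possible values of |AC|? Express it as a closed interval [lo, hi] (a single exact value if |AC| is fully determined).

|AC| = √(62·√(3) + 965)  (≈ 32.7473)

|AB| ∈ {2}
|BC| ∈ {31}
|AC| ∈ {√(62·√(3) + 965)}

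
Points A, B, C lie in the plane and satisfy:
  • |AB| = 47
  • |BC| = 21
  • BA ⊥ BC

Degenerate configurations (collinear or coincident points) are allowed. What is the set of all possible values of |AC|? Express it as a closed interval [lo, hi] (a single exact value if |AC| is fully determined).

|AB| ∈ {47}
|BC| ∈ {21}
|AC| ∈ {5·√(106)}

|AC| = 5·√(106)  (≈ 51.4782)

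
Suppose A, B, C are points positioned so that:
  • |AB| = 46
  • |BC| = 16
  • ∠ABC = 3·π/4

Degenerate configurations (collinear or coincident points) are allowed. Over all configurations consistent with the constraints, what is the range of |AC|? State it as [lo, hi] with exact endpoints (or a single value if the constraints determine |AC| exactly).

|AB| ∈ {46}
|BC| ∈ {16}
|AC| ∈ {2·√(184·√(2) + 593)}

|AC| = 2·√(184·√(2) + 593)  (≈ 58.4197)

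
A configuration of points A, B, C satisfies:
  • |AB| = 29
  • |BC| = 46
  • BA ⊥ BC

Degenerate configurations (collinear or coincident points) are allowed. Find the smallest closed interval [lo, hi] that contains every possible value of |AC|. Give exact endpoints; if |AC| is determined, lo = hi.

|AC| = √(2957)  (≈ 54.3783)

|AB| ∈ {29}
|BC| ∈ {46}
|AC| ∈ {√(2957)}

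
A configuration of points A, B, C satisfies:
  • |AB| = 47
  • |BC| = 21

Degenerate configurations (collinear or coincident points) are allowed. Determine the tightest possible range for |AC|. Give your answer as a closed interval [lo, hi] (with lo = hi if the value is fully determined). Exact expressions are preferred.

|AC| ∈ [26, 68]  (≈ [26.0000, 68.0000])

|AB| ∈ {47}
|BC| ∈ {21}
|AC| ∈ [26, 68]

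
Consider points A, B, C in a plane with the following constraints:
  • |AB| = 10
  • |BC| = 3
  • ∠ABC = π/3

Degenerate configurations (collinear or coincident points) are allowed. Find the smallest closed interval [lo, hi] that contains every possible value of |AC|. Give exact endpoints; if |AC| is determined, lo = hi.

|AB| ∈ {10}
|BC| ∈ {3}
|AC| ∈ {√(79)}

|AC| = √(79)  (≈ 8.8882)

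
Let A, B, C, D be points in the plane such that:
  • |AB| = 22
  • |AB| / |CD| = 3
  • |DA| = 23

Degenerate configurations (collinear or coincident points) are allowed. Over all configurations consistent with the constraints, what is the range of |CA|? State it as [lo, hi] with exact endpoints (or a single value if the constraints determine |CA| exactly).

|CA| ∈ [47/3, 91/3]  (≈ [15.6667, 30.3333])

|AB| ∈ {22}
|AD| ∈ {23}
|CD| ∈ {22/3}
|BD| ∈ [1, 45]
|AC| ∈ [47/3, 91/3]
|BC| ∈ [0, 157/3]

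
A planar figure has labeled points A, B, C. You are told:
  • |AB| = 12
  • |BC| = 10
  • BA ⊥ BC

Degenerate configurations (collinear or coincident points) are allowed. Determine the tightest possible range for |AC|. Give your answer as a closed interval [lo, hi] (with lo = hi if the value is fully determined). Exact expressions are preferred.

|AC| = 2·√(61)  (≈ 15.6205)

|AB| ∈ {12}
|BC| ∈ {10}
|AC| ∈ {2·√(61)}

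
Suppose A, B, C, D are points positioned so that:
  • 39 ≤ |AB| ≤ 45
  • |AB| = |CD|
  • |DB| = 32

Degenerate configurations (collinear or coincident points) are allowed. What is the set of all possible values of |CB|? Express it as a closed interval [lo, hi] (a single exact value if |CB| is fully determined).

|CB| ∈ [7, 77]  (≈ [7.0000, 77.0000])

|AB| ∈ [39, 45]
|BD| ∈ {32}
|CD| ∈ [39, 45]
|AD| ∈ [7, 77]
|BC| ∈ [7, 77]
|AC| ∈ [0, 122]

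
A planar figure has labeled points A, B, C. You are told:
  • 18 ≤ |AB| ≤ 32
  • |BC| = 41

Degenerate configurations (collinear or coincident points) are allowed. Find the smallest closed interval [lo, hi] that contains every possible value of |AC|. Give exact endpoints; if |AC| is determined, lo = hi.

|AC| ∈ [9, 73]  (≈ [9.0000, 73.0000])

|AB| ∈ [18, 32]
|BC| ∈ {41}
|AC| ∈ [9, 73]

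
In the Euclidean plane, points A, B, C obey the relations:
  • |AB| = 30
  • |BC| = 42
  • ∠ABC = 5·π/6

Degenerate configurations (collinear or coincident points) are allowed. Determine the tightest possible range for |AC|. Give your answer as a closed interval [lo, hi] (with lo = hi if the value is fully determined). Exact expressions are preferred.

|AC| = 6·√(35·√(3) + 74)  (≈ 69.6160)

|AB| ∈ {30}
|BC| ∈ {42}
|AC| ∈ {6·√(35·√(3) + 74)}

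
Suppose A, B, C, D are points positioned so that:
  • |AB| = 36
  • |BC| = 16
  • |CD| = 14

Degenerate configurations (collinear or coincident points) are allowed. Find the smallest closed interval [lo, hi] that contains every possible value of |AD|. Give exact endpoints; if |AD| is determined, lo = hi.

|AD| ∈ [6, 66]  (≈ [6.0000, 66.0000])

|AB| ∈ {36}
|BC| ∈ {16}
|CD| ∈ {14}
|AC| ∈ [20, 52]
|BD| ∈ [2, 30]
|AD| ∈ [6, 66]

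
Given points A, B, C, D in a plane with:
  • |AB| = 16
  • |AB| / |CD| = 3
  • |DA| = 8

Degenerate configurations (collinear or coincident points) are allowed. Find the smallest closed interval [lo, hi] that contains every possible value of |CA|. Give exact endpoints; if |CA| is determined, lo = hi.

|CA| ∈ [8/3, 40/3]  (≈ [2.6667, 13.3333])

|AB| ∈ {16}
|AD| ∈ {8}
|CD| ∈ {16/3}
|BD| ∈ [8, 24]
|AC| ∈ [8/3, 40/3]
|BC| ∈ [8/3, 88/3]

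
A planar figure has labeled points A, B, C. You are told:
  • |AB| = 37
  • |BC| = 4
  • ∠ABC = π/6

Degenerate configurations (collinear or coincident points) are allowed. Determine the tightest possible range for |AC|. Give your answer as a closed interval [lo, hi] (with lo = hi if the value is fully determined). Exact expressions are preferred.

|AB| ∈ {37}
|BC| ∈ {4}
|AC| ∈ {√(1385 - 148·√(3))}

|AC| = √(1385 - 148·√(3))  (≈ 33.5955)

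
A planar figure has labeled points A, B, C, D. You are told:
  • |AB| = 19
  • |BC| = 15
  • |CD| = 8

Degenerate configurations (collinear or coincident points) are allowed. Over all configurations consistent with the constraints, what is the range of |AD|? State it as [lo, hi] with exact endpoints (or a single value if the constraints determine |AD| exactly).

|AD| ∈ [0, 42]  (≈ [0.0000, 42.0000])

|AB| ∈ {19}
|BC| ∈ {15}
|CD| ∈ {8}
|AC| ∈ [4, 34]
|BD| ∈ [7, 23]
|AD| ∈ [0, 42]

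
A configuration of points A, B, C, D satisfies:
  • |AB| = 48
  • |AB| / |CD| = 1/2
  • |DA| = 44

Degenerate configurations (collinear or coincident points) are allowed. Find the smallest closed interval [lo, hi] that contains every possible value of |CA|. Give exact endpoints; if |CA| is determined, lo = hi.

|AB| ∈ {48}
|AD| ∈ {44}
|CD| ∈ {96}
|BD| ∈ [4, 92]
|AC| ∈ [52, 140]
|BC| ∈ [4, 188]

|CA| ∈ [52, 140]  (≈ [52.0000, 140.0000])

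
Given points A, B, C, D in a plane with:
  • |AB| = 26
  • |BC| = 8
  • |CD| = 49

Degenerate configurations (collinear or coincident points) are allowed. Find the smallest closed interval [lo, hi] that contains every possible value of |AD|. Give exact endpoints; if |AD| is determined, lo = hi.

|AD| ∈ [15, 83]  (≈ [15.0000, 83.0000])

|AB| ∈ {26}
|BC| ∈ {8}
|CD| ∈ {49}
|AC| ∈ [18, 34]
|BD| ∈ [41, 57]
|AD| ∈ [15, 83]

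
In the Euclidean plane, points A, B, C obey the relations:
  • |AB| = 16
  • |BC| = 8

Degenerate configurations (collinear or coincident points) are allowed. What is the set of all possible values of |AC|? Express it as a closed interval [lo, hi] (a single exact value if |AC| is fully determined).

|AC| ∈ [8, 24]  (≈ [8.0000, 24.0000])

|AB| ∈ {16}
|BC| ∈ {8}
|AC| ∈ [8, 24]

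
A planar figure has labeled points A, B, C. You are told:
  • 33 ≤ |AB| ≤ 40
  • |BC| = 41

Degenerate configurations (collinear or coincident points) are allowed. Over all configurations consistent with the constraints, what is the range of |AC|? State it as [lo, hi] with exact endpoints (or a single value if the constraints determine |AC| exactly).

|AC| ∈ [1, 81]  (≈ [1.0000, 81.0000])

|AB| ∈ [33, 40]
|BC| ∈ {41}
|AC| ∈ [1, 81]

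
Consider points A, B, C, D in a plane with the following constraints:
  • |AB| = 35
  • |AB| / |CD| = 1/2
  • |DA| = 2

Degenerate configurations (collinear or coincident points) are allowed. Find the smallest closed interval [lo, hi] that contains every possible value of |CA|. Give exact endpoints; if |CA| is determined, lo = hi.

|CA| ∈ [68, 72]  (≈ [68.0000, 72.0000])

|AB| ∈ {35}
|AD| ∈ {2}
|CD| ∈ {70}
|BD| ∈ [33, 37]
|AC| ∈ [68, 72]
|BC| ∈ [33, 107]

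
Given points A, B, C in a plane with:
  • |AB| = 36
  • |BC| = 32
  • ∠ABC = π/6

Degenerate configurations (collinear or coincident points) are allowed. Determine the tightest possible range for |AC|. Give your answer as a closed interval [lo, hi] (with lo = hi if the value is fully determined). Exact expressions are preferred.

|AC| = 4·√(145 - 72·√(3))  (≈ 18.0188)

|AB| ∈ {36}
|BC| ∈ {32}
|AC| ∈ {4·√(145 - 72·√(3))}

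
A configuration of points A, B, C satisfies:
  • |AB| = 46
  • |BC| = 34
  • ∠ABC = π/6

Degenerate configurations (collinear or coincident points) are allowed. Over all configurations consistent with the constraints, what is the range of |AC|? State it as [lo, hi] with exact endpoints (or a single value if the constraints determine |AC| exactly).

|AC| = 2·√(818 - 391·√(3))  (≈ 23.7291)

|AB| ∈ {46}
|BC| ∈ {34}
|AC| ∈ {2·√(818 - 391·√(3))}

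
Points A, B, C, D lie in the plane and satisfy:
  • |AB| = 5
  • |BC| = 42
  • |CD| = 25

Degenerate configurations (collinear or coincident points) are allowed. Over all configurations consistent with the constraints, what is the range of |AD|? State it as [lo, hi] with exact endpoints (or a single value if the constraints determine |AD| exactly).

|AB| ∈ {5}
|BC| ∈ {42}
|CD| ∈ {25}
|AC| ∈ [37, 47]
|BD| ∈ [17, 67]
|AD| ∈ [12, 72]

|AD| ∈ [12, 72]  (≈ [12.0000, 72.0000])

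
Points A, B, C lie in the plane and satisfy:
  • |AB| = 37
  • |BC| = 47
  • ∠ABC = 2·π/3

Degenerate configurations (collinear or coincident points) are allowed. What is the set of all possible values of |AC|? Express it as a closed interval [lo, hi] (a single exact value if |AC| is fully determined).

|AB| ∈ {37}
|BC| ∈ {47}
|AC| ∈ {√(5317)}

|AC| = √(5317)  (≈ 72.9178)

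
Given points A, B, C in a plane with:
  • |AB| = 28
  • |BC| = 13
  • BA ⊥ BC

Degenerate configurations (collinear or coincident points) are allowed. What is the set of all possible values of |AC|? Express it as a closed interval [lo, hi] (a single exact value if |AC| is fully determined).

|AC| = √(953)  (≈ 30.8707)

|AB| ∈ {28}
|BC| ∈ {13}
|AC| ∈ {√(953)}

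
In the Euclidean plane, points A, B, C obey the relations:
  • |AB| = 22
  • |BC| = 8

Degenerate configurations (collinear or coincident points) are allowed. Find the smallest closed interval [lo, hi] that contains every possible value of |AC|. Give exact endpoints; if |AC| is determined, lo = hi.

|AB| ∈ {22}
|BC| ∈ {8}
|AC| ∈ [14, 30]

|AC| ∈ [14, 30]  (≈ [14.0000, 30.0000])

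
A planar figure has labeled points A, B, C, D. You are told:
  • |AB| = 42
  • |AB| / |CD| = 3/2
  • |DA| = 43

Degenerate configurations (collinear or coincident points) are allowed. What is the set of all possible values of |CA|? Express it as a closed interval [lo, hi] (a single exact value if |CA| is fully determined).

|AB| ∈ {42}
|AD| ∈ {43}
|CD| ∈ {28}
|BD| ∈ [1, 85]
|AC| ∈ [15, 71]
|BC| ∈ [0, 113]

|CA| ∈ [15, 71]  (≈ [15.0000, 71.0000])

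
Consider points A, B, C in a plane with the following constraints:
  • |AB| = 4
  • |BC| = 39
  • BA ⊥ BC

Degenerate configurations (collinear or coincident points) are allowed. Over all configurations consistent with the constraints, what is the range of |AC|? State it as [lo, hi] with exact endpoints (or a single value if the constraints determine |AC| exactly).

|AB| ∈ {4}
|BC| ∈ {39}
|AC| ∈ {√(1537)}

|AC| = √(1537)  (≈ 39.2046)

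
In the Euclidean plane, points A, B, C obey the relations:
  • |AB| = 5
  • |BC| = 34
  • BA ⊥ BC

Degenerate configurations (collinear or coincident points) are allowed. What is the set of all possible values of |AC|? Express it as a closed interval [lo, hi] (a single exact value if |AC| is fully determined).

|AC| = √(1181)  (≈ 34.3657)

|AB| ∈ {5}
|BC| ∈ {34}
|AC| ∈ {√(1181)}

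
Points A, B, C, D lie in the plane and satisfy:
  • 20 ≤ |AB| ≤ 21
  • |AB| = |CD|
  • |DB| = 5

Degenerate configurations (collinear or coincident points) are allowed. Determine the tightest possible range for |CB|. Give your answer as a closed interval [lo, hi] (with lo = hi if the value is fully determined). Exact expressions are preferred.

|AB| ∈ [20, 21]
|BD| ∈ {5}
|CD| ∈ [20, 21]
|AD| ∈ [15, 26]
|BC| ∈ [15, 26]
|AC| ∈ [0, 47]

|CB| ∈ [15, 26]  (≈ [15.0000, 26.0000])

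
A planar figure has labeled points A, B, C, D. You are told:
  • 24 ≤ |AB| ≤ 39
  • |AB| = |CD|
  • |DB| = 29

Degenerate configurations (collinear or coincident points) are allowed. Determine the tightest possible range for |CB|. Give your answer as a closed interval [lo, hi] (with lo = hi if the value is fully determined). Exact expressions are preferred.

|AB| ∈ [24, 39]
|BD| ∈ {29}
|CD| ∈ [24, 39]
|AD| ∈ [0, 68]
|BC| ∈ [0, 68]
|AC| ∈ [0, 107]

|CB| ∈ [0, 68]  (≈ [0.0000, 68.0000])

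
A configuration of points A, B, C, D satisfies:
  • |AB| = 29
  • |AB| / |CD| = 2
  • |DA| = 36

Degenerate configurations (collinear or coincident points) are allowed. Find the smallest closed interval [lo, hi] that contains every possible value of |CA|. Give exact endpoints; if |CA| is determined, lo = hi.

|AB| ∈ {29}
|AD| ∈ {36}
|CD| ∈ {29/2}
|BD| ∈ [7, 65]
|AC| ∈ [43/2, 101/2]
|BC| ∈ [0, 159/2]

|CA| ∈ [43/2, 101/2]  (≈ [21.5000, 50.5000])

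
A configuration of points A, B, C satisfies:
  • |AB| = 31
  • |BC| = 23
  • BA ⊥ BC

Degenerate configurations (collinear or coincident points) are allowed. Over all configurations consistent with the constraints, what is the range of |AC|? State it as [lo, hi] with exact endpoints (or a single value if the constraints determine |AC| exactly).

|AC| = √(1490)  (≈ 38.6005)

|AB| ∈ {31}
|BC| ∈ {23}
|AC| ∈ {√(1490)}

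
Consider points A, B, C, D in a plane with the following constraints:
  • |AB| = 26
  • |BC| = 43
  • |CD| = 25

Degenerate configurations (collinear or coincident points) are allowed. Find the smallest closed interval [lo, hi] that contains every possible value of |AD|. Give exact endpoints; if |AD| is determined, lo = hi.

|AD| ∈ [0, 94]  (≈ [0.0000, 94.0000])

|AB| ∈ {26}
|BC| ∈ {43}
|CD| ∈ {25}
|AC| ∈ [17, 69]
|BD| ∈ [18, 68]
|AD| ∈ [0, 94]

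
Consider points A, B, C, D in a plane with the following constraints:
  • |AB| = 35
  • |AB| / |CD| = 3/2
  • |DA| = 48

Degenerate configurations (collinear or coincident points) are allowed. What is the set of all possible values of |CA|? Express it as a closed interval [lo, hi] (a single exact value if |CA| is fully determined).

|AB| ∈ {35}
|AD| ∈ {48}
|CD| ∈ {70/3}
|BD| ∈ [13, 83]
|AC| ∈ [74/3, 214/3]
|BC| ∈ [0, 319/3]

|CA| ∈ [74/3, 214/3]  (≈ [24.6667, 71.3333])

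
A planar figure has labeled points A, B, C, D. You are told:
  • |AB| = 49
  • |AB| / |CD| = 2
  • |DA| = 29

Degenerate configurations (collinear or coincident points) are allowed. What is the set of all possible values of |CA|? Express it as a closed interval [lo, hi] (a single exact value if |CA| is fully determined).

|CA| ∈ [9/2, 107/2]  (≈ [4.5000, 53.5000])

|AB| ∈ {49}
|AD| ∈ {29}
|CD| ∈ {49/2}
|BD| ∈ [20, 78]
|AC| ∈ [9/2, 107/2]
|BC| ∈ [0, 205/2]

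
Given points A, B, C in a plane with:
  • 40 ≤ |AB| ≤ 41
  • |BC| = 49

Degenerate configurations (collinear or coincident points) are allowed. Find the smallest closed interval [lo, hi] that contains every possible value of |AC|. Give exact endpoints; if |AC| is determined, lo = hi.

|AC| ∈ [8, 90]  (≈ [8.0000, 90.0000])

|AB| ∈ [40, 41]
|BC| ∈ {49}
|AC| ∈ [8, 90]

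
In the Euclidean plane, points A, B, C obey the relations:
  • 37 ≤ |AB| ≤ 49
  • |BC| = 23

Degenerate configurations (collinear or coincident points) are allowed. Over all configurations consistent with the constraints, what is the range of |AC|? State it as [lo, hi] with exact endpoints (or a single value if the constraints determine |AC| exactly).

|AC| ∈ [14, 72]  (≈ [14.0000, 72.0000])

|AB| ∈ [37, 49]
|BC| ∈ {23}
|AC| ∈ [14, 72]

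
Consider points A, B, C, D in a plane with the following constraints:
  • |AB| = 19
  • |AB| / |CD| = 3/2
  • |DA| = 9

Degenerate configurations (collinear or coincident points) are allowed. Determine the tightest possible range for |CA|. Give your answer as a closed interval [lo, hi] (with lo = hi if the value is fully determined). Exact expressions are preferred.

|AB| ∈ {19}
|AD| ∈ {9}
|CD| ∈ {38/3}
|BD| ∈ [10, 28]
|AC| ∈ [11/3, 65/3]
|BC| ∈ [0, 122/3]

|CA| ∈ [11/3, 65/3]  (≈ [3.6667, 21.6667])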